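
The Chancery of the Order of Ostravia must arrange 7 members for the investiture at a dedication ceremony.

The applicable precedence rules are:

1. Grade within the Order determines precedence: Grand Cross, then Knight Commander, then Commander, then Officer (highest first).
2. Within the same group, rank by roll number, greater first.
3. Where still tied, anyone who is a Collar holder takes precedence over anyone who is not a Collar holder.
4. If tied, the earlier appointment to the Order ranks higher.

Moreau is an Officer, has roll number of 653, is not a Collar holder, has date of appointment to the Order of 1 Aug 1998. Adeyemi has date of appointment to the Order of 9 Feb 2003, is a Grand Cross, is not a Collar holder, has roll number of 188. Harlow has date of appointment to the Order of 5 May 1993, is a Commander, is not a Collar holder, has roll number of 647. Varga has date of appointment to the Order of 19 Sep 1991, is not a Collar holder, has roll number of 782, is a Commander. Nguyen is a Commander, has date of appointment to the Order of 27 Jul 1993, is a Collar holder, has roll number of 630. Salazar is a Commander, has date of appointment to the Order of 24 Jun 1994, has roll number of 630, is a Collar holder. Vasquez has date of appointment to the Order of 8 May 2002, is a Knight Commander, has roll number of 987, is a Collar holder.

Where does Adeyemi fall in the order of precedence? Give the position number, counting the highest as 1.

By grade within the Order: Adeyemi (Grand Cross); then Vasquez (Knight Commander); then Varga, Harlow, Nguyen and Salazar (Commander); then Moreau (Officer).
Among Varga, Harlow, Nguyen and Salazar, by roll number (higher first): Varga (782) before Harlow (647) before Nguyen and Salazar (630).
Nguyen and Salazar are each a Collar holder, so the next rule applies.
Among Nguyen and Salazar, by date of appointment to the Order (earlier first): Nguyen (27 Jul 1993) before Salazar (24 Jun 1994).
Order: Adeyemi, Vasquez, Varga, Harlow, Nguyen, Salazar, Moreau. So position 1.

1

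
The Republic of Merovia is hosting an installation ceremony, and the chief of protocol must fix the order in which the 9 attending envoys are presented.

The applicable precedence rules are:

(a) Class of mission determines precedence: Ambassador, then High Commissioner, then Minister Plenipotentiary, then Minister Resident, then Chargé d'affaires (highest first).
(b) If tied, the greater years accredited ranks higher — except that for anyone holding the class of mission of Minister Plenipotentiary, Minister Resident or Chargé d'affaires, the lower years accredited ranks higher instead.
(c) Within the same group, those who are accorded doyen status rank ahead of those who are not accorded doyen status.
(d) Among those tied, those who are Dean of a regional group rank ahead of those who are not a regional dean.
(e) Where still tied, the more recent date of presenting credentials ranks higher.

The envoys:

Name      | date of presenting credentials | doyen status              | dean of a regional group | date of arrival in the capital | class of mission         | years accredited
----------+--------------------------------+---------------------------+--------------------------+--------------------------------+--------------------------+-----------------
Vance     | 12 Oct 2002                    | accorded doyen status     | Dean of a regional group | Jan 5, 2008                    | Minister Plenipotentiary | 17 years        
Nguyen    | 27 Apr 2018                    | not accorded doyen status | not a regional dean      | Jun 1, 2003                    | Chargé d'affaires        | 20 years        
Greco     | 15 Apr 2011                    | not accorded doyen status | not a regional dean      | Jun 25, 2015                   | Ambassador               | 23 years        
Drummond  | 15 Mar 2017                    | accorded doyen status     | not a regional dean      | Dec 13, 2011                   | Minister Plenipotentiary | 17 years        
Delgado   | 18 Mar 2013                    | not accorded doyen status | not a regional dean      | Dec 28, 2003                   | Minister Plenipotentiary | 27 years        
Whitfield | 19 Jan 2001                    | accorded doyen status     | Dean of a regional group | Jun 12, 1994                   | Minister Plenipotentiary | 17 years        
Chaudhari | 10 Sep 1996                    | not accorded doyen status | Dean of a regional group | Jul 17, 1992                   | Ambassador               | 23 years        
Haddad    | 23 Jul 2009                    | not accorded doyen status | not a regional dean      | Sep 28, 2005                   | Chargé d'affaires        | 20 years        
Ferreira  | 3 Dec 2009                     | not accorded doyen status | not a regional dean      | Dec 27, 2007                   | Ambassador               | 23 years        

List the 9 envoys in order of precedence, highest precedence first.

Chaudhari, Greco, Ferreira, Vance, Whitfield, Drummond, Delgado, Nguyen, Haddad

By class of mission: Chaudhari, Greco and Ferreira (Ambassador); then Vance, Whitfield, Drummond and Delgado (Minister Plenipotentiary); then Nguyen and Haddad (Chargé d'affaires).
Chaudhari, Greco and Ferreira all have years accredited 23 years, so the next rule applies.
Chaudhari, Greco and Ferreira are each not accorded doyen status, so the next rule applies.
Among Chaudhari, Greco and Ferreira, Dean of a regional group before not a regional dean: Chaudhari (Dean of a regional group) before Greco and Ferreira (not a regional dean).
Among Greco and Ferreira, by date of presenting credentials (later first): Greco (15 Apr 2011) before Ferreira (3 Dec 2009).
Among Vance, Whitfield, Drummond and Delgado, by years accredited (lower first) (reversed rule for this group): Vance, Whitfield and Drummond (17 years) before Delgado (27 years).
Vance, Whitfield and Drummond are each accorded doyen status, so the next rule applies.
Among Vance, Whitfield and Drummond, Dean of a regional group before not a regional dean: Vance and Whitfield (Dean of a regional group) before Drummond (not a regional dean).
Among Vance and Whitfield, by date of presenting credentials (later first): Vance (12 Oct 2002) before Whitfield (19 Jan 2001).
Nguyen and Haddad both have years accredited 20 years, so the next rule applies.
Nguyen and Haddad are each not accorded doyen status, so the next rule applies.
Nguyen and Haddad are each not a regional dean, so the next rule applies.
Among Nguyen and Haddad, by date of presenting credentials (later first): Nguyen (27 Apr 2018) before Haddad (23 Jul 2009).
Full order: Chaudhari, Greco, Ferreira, Vance, Whitfield, Drummond, Delgado, Nguyen, Haddad.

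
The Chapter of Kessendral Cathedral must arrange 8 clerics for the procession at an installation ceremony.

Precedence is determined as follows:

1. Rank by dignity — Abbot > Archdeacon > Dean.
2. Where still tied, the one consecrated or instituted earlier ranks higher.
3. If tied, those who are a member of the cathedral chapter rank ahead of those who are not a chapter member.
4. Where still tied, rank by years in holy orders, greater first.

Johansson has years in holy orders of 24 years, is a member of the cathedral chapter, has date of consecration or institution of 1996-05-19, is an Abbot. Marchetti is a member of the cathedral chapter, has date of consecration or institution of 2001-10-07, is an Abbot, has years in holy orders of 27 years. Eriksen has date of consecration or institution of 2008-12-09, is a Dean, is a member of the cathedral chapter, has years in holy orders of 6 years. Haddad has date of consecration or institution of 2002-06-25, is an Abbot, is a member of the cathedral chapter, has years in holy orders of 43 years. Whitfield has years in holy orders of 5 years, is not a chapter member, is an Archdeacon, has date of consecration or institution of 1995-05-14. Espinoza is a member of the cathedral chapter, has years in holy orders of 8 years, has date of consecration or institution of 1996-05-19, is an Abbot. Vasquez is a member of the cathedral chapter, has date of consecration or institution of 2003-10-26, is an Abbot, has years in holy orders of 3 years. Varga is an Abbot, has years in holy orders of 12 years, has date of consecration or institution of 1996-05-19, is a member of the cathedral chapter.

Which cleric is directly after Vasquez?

Whitfield

By dignity: Johansson, Varga, Espinoza, Marchetti, Haddad and Vasquez (Abbot); then Whitfield (Archdeacon); then Eriksen (Dean).
Among Johansson, Varga, Espinoza, Marchetti, Haddad and Vasquez, by date of consecration or institution (earlier first): Johansson, Varga and Espinoza (1996-05-19) before Marchetti (2001-10-07) before Haddad (2002-06-25) before Vasquez (2003-10-26).
Johansson, Varga and Espinoza are each a member of the cathedral chapter, so the next rule applies.
Among Johansson, Varga and Espinoza, by years in holy orders (higher first): Johansson (24 years) before Varga (12 years) before Espinoza (8 years).
Order: Johansson, Varga, Espinoza, Marchetti, Haddad, Vasquez, Whitfield, Eriksen.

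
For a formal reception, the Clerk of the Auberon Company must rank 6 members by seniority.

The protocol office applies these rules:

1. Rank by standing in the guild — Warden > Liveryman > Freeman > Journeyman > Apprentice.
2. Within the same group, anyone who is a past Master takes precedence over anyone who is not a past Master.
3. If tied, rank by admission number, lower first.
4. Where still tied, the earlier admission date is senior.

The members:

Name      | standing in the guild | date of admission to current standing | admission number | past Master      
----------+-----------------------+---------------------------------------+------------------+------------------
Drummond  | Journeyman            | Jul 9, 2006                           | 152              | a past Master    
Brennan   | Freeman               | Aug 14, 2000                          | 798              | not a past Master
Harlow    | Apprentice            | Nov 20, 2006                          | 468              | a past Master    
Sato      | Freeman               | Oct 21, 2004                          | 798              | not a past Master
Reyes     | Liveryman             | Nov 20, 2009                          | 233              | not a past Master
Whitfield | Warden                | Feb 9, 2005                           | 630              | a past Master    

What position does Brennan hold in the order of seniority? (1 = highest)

3

By standing in the guild: Whitfield (Warden); then Reyes (Liveryman); then Brennan and Sato (Freeman); then Drummond (Journeyman); then Harlow (Apprentice).
Brennan and Sato are each not a past Master, so the next rule applies.
Brennan and Sato both have admission number 798, so the next rule applies.
Among Brennan and Sato, by date of admission to current standing (earlier first): Brennan (Aug 14, 2000) before Sato (Oct 21, 2004).
Order: Whitfield, Reyes, Brennan, Sato, Drummond, Harlow. So position 3.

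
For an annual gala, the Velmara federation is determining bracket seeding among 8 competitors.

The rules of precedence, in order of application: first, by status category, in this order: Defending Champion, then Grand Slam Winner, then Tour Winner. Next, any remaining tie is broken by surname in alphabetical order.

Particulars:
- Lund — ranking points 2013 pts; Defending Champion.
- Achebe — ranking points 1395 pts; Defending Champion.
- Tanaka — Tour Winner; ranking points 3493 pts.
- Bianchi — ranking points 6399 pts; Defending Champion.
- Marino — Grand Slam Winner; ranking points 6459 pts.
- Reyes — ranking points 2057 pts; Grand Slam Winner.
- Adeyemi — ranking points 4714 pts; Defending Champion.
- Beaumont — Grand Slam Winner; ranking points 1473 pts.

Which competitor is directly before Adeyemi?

Achebe

By status category: Achebe, Adeyemi, Bianchi and Lund (Defending Champion); then Beaumont, Marino and Reyes (Grand Slam Winner); then Tanaka (Tour Winner).
Among Achebe, Adeyemi, Bianchi and Lund, alphabetically by surname: Achebe before Adeyemi before Bianchi before Lund.
Among Beaumont, Marino and Reyes, alphabetically by surname: Beaumont before Marino before Reyes.
Order: Achebe, Adeyemi, Bianchi, Lund, Beaumont, Marino, Reyes, Tanaka.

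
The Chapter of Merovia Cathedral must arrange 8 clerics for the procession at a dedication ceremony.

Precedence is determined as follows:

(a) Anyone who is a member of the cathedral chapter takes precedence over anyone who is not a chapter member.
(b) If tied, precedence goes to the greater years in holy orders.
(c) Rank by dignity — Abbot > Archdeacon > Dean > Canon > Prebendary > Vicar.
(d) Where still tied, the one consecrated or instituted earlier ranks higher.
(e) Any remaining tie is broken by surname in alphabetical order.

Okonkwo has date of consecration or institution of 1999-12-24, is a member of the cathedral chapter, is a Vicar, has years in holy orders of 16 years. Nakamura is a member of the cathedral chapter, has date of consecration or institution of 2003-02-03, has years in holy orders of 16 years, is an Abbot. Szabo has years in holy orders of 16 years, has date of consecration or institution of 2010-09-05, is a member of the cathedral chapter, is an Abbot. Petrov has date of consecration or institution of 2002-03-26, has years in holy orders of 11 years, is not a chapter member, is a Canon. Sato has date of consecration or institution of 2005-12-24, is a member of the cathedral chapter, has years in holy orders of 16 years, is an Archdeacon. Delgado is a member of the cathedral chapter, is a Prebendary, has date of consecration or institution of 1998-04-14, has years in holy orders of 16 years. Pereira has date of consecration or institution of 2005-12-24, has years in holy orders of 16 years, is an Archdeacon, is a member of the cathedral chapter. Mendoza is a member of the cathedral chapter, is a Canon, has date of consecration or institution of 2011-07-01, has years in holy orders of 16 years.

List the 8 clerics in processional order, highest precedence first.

By the first rule: Nakamura, Szabo, Pereira, Sato, Mendoza, Delgado and Okonkwo (each a member of the cathedral chapter); then Petrov (not a chapter member).
Nakamura, Szabo, Pereira, Sato, Mendoza, Delgado and Okonkwo all have years in holy orders 16 years, so the next rule applies.
Among Nakamura, Szabo, Pereira, Sato, Mendoza, Delgado and Okonkwo, by dignity: Nakamura and Szabo (Abbot) before Pereira and Sato (Archdeacon) before Mendoza (Canon) before Delgado (Prebendary) before Okonkwo (Vicar).
Among Nakamura and Szabo, by date of consecration or institution (earlier first): Nakamura (2003-02-03) before Szabo (2010-09-05).
Pereira and Sato both have date of consecration or institution 2005-12-24, so the next rule applies.
Among Pereira and Sato, alphabetically by surname: Pereira before Sato.
Full order: Nakamura, Szabo, Pereira, Sato, Mendoza, Delgado, Okonkwo, Petrov.

Nakamura, Szabo, Pereira, Sato, Mendoza, Delgado, Okonkwo, Petrov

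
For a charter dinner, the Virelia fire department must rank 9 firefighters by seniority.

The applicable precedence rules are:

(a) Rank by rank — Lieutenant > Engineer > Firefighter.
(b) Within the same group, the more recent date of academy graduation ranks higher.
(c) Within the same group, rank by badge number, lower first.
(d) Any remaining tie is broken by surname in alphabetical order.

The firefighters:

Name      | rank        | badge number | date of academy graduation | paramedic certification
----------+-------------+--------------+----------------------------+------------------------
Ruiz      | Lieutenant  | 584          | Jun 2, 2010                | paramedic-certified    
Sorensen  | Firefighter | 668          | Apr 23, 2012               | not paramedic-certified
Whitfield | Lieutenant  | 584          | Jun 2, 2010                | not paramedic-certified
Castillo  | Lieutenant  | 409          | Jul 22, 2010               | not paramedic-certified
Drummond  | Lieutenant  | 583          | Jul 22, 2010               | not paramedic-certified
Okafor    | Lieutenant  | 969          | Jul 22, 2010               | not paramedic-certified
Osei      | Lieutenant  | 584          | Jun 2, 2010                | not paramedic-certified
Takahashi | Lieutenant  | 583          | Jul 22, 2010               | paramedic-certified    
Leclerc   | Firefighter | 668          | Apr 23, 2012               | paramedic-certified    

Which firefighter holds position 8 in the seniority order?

By rank: Castillo, Drummond, Takahashi, Okafor, Osei, Ruiz and Whitfield (Lieutenant); then Leclerc and Sorensen (Firefighter).
Among Castillo, Drummond, Takahashi, Okafor, Osei, Ruiz and Whitfield, by date of academy graduation (later first): Castillo, Drummond, Takahashi and Okafor (Jul 22, 2010) before Osei, Ruiz and Whitfield (Jun 2, 2010).
Among Castillo, Drummond, Takahashi and Okafor, by badge number (lower first): Castillo (409) before Drummond and Takahashi (583) before Okafor (969).
Among Drummond and Takahashi, alphabetically by surname: Drummond before Takahashi.
Osei, Ruiz and Whitfield all have badge number 584, so the next rule applies.
Among Osei, Ruiz and Whitfield, alphabetically by surname: Osei before Ruiz before Whitfield.
Leclerc and Sorensen both have date of academy graduation Apr 23, 2012, so the next rule applies.
Leclerc and Sorensen both have badge number 668, so the next rule applies.
Among Leclerc and Sorensen, alphabetically by surname: Leclerc before Sorensen.
Order: Castillo, Drummond, Takahashi, Okafor, Osei, Ruiz, Whitfield, Leclerc, Sorensen.

Leclerc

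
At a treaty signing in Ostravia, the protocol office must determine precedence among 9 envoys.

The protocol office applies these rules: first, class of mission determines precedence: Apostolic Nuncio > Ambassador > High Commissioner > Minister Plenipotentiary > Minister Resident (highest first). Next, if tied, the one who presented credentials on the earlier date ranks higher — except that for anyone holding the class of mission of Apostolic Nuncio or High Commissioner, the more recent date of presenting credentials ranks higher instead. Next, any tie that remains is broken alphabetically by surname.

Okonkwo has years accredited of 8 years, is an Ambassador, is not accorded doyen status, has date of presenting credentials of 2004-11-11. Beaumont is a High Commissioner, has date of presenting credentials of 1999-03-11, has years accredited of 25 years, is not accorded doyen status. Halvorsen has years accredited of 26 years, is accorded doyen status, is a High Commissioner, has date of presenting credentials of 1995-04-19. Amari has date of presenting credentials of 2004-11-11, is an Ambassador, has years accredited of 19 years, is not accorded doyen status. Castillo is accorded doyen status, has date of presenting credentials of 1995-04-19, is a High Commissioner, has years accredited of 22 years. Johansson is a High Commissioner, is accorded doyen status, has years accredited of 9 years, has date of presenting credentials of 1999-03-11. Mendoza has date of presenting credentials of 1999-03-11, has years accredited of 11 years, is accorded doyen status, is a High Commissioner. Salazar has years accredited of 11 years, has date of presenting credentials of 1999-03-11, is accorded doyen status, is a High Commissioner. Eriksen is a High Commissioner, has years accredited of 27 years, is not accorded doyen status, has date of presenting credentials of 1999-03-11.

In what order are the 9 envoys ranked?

Amari, Okonkwo, Beaumont, Eriksen, Johansson, Mendoza, Salazar, Castillo, Halvorsen

By class of mission: Amari and Okonkwo (Ambassador); then Beaumont, Eriksen, Johansson, Mendoza, Salazar, Castillo and Halvorsen (High Commissioner).
Amari and Okonkwo both have date of presenting credentials 2004-11-11, so the next rule applies.
Among Amari and Okonkwo, alphabetically by surname: Amari before Okonkwo.
Among Beaumont, Eriksen, Johansson, Mendoza, Salazar, Castillo and Halvorsen, by date of presenting credentials (later first) (reversed rule for this group): Beaumont, Eriksen, Johansson, Mendoza and Salazar (1999-03-11) before Castillo and Halvorsen (1995-04-19).
Among Beaumont, Eriksen, Johansson, Mendoza and Salazar, alphabetically by surname: Beaumont before Eriksen before Johansson before Mendoza before Salazar.
Among Castillo and Halvorsen, alphabetically by surname: Castillo before Halvorsen.
Full order: Amari, Okonkwo, Beaumont, Eriksen, Johansson, Mendoza, Salazar, Castillo, Halvorsen.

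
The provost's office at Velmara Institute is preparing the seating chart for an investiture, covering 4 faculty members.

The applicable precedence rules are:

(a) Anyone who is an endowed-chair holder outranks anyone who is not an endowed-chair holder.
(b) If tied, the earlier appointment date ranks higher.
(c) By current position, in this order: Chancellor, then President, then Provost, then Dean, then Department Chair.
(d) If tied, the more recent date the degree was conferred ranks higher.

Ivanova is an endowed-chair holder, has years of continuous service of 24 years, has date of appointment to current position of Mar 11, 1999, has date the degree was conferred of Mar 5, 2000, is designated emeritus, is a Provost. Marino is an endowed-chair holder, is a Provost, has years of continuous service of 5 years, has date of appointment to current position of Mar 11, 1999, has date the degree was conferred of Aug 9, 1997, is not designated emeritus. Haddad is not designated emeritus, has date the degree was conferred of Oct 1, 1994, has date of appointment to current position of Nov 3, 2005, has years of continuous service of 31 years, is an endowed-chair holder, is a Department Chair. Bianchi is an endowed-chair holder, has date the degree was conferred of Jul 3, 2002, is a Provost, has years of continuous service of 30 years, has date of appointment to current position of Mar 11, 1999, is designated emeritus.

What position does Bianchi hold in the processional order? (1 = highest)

By the first rule: Bianchi, Ivanova, Marino and Haddad (each an endowed-chair holder).
Among Bianchi, Ivanova, Marino and Haddad, by date of appointment to current position (earlier first): Bianchi, Ivanova and Marino (Mar 11, 1999) before Haddad (Nov 3, 2005).
Bianchi, Ivanova and Marino are each Provost, so the next rule applies.
Among Bianchi, Ivanova and Marino, by date the degree was conferred (later first): Bianchi (Jul 3, 2002) before Ivanova (Mar 5, 2000) before Marino (Aug 9, 1997).
Order: Bianchi, Ivanova, Marino, Haddad. So position 1.

1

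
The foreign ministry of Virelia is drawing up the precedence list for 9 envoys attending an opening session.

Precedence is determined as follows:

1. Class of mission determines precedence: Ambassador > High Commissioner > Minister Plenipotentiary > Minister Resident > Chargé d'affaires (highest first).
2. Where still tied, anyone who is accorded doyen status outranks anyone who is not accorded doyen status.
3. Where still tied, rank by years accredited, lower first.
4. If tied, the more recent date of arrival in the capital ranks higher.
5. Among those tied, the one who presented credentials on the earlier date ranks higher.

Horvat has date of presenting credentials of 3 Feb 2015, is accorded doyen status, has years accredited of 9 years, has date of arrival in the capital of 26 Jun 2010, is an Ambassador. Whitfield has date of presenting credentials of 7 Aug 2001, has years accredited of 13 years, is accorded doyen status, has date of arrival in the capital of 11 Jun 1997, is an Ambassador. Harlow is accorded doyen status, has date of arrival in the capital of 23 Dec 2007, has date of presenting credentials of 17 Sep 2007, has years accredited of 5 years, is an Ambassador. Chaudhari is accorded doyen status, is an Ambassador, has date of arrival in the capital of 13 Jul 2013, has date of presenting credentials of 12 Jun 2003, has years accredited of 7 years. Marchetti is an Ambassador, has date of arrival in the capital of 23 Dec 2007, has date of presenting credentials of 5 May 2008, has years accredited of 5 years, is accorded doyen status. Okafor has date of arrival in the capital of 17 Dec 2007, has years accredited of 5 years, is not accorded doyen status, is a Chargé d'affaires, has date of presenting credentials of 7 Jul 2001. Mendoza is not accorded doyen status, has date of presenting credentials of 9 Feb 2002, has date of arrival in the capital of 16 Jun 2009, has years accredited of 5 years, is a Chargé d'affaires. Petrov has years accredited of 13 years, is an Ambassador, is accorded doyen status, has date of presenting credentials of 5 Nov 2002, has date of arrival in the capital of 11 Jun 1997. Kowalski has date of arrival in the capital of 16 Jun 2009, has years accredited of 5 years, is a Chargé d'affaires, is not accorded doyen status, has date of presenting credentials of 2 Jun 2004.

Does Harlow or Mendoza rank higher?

By class of mission: Harlow, Marchetti, Chaudhari, Horvat, Whitfield and Petrov (Ambassador); then Mendoza, Kowalski and Okafor (Chargé d'affaires).
Harlow, Marchetti, Chaudhari, Horvat, Whitfield and Petrov are each accorded doyen status, so the next rule applies.
Among Harlow, Marchetti, Chaudhari, Horvat, Whitfield and Petrov, by years accredited (lower first): Harlow and Marchetti (5 years) before Chaudhari (7 years) before Horvat (9 years) before Whitfield and Petrov (13 years).
Harlow and Marchetti both have date of arrival in the capital 23 Dec 2007, so the next rule applies.
Among Harlow and Marchetti, by date of presenting credentials (earlier first): Harlow (17 Sep 2007) before Marchetti (5 May 2008).
Whitfield and Petrov both have date of arrival in the capital 11 Jun 1997, so the next rule applies.
Among Whitfield and Petrov, by date of presenting credentials (earlier first): Whitfield (7 Aug 2001) before Petrov (5 Nov 2002).
Mendoza, Kowalski and Okafor are each not accorded doyen status, so the next rule applies.
Mendoza, Kowalski and Okafor all have years accredited 5 years, so the next rule applies.
Among Mendoza, Kowalski and Okafor, by date of arrival in the capital (later first): Mendoza and Kowalski (16 Jun 2009) before Okafor (17 Dec 2007).
Among Mendoza and Kowalski, by date of presenting credentials (earlier first): Mendoza (9 Feb 2002) before Kowalski (2 Jun 2004).
So Harlow takes precedence.

Harlow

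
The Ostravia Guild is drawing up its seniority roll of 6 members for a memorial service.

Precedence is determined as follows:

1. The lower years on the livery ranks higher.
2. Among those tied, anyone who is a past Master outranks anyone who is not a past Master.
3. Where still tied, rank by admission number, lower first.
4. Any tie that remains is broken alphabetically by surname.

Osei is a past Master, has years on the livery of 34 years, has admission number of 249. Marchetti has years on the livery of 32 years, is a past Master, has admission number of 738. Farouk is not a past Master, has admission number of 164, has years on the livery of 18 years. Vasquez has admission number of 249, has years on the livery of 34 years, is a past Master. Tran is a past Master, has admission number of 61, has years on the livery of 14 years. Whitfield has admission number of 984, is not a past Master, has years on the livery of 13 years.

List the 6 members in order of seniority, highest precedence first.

Whitfield, Tran, Farouk, Marchetti, Osei, Vasquez

By years on the livery (lower first): Whitfield (13 years); then Tran (14 years); then Farouk (18 years); then Marchetti (32 years); then Osei and Vasquez (both 34 years).
Osei and Vasquez are each a past Master, so the next rule applies.
Osei and Vasquez both have admission number 249, so the next rule applies.
Among Osei and Vasquez, alphabetically by surname: Osei before Vasquez.
Full order: Whitfield, Tran, Farouk, Marchetti, Osei, Vasquez.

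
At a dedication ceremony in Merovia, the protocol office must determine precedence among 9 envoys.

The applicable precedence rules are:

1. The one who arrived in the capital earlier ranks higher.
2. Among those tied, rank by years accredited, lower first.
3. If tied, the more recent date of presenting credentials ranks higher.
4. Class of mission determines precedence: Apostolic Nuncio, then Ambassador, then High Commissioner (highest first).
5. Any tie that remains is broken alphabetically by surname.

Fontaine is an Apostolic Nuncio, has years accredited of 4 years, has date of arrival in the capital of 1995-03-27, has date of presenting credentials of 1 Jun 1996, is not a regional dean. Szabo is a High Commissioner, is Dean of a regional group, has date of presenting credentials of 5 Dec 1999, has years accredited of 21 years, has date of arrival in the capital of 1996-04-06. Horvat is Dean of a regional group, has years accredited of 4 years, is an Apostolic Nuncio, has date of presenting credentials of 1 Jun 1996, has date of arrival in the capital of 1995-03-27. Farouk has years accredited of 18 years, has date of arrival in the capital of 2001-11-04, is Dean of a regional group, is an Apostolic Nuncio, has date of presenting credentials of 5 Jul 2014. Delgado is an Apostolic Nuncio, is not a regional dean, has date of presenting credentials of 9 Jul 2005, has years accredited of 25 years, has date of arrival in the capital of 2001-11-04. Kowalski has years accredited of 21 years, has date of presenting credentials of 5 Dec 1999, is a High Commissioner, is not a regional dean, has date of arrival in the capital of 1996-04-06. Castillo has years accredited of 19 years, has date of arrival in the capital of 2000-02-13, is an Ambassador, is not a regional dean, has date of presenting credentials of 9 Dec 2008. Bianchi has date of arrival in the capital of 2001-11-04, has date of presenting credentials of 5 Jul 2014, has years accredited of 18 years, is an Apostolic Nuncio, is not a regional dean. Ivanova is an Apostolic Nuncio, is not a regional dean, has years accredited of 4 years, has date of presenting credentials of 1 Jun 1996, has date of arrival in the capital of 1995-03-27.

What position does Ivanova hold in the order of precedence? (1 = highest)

3

By date of arrival in the capital (earlier first): Fontaine, Horvat and Ivanova (each 1995-03-27); then Kowalski and Szabo (both 1996-04-06); then Castillo (2000-02-13); then Bianchi, Farouk and Delgado (each 2001-11-04).
Fontaine, Horvat and Ivanova all have years accredited 4 years, so the next rule applies.
Fontaine, Horvat and Ivanova all have date of presenting credentials 1 Jun 1996, so the next rule applies.
Fontaine, Horvat and Ivanova are each Apostolic Nuncio, so the next rule applies.
Among Fontaine, Horvat and Ivanova, alphabetically by surname: Fontaine before Horvat before Ivanova.
Kowalski and Szabo both have years accredited 21 years, so the next rule applies.
Kowalski and Szabo both have date of presenting credentials 5 Dec 1999, so the next rule applies.
Kowalski and Szabo are each High Commissioner, so the next rule applies.
Among Kowalski and Szabo, alphabetically by surname: Kowalski before Szabo.
Among Bianchi, Farouk and Delgado, by years accredited (lower first): Bianchi and Farouk (18 years) before Delgado (25 years).
Bianchi and Farouk both have date of presenting credentials 5 Jul 2014, so the next rule applies.
Bianchi and Farouk are each Apostolic Nuncio, so the next rule applies.
Among Bianchi and Farouk, alphabetically by surname: Bianchi before Farouk.
Order: Fontaine, Horvat, Ivanova, Kowalski, Szabo, Castillo, Bianchi, Farouk, Delgado. So position 3.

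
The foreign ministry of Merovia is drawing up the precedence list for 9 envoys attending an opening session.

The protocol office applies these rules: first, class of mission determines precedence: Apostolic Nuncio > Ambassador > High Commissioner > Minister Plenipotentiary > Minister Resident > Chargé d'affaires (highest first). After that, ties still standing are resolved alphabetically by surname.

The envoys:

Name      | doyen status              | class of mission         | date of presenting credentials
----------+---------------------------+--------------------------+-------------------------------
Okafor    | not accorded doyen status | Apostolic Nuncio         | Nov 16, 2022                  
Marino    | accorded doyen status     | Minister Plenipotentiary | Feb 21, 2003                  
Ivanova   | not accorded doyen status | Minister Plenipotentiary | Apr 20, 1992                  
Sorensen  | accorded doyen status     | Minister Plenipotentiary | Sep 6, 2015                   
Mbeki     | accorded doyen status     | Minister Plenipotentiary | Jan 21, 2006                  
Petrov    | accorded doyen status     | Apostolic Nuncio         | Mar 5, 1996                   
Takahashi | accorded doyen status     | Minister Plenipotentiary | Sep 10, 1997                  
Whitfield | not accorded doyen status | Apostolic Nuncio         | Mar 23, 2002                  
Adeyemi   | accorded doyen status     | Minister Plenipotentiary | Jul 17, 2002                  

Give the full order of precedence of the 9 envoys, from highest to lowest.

Okafor, Petrov, Whitfield, Adeyemi, Ivanova, Marino, Mbeki, Sorensen, Takahashi

By class of mission: Okafor, Petrov and Whitfield (Apostolic Nuncio); then Adeyemi, Ivanova, Marino, Mbeki, Sorensen and Takahashi (Minister Plenipotentiary).
Among Okafor, Petrov and Whitfield, alphabetically by surname: Okafor before Petrov before Whitfield.
Among Adeyemi, Ivanova, Marino, Mbeki, Sorensen and Takahashi, alphabetically by surname: Adeyemi before Ivanova before Marino before Mbeki before Sorensen before Takahashi.
Full order: Okafor, Petrov, Whitfield, Adeyemi, Ivanova, Marino, Mbeki, Sorensen, Takahashi.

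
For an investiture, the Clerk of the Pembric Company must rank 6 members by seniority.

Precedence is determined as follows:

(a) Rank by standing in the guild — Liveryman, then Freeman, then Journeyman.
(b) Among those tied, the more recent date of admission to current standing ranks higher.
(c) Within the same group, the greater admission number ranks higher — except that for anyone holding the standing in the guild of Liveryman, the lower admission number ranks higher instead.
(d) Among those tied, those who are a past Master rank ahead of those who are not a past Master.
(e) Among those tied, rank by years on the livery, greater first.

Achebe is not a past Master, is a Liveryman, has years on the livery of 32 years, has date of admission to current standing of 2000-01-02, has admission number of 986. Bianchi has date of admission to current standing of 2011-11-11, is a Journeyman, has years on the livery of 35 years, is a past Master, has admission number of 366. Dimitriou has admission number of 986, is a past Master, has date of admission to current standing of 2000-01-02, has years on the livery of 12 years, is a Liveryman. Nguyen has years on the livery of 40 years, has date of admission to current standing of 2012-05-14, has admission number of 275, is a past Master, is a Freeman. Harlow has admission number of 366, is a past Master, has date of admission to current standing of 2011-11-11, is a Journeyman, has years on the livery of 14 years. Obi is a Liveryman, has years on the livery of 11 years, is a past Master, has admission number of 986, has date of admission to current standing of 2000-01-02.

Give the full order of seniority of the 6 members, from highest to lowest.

By standing in the guild: Dimitriou, Obi and Achebe (Liveryman); then Nguyen (Freeman); then Bianchi and Harlow (Journeyman).
Dimitriou, Obi and Achebe all have date of admission to current standing 2000-01-02, so the next rule applies.
Dimitriou, Obi and Achebe all have admission number 986, so the next rule applies.
Among Dimitriou, Obi and Achebe, a past Master before not a past Master: Dimitriou and Obi (a past Master) before Achebe (not a past Master).
Among Dimitriou and Obi, by years on the livery (higher first): Dimitriou (12 years) before Obi (11 years).
Bianchi and Harlow both have date of admission to current standing 2011-11-11, so the next rule applies.
Bianchi and Harlow both have admission number 366, so the next rule applies.
Bianchi and Harlow are each a past Master, so the next rule applies.
Among Bianchi and Harlow, by years on the livery (higher first): Bianchi (35 years) before Harlow (14 years).
Full order: Dimitriou, Obi, Achebe, Nguyen, Bianchi, Harlow.

Dimitriou, Obi, Achebe, Nguyen, Bianchi, Harlow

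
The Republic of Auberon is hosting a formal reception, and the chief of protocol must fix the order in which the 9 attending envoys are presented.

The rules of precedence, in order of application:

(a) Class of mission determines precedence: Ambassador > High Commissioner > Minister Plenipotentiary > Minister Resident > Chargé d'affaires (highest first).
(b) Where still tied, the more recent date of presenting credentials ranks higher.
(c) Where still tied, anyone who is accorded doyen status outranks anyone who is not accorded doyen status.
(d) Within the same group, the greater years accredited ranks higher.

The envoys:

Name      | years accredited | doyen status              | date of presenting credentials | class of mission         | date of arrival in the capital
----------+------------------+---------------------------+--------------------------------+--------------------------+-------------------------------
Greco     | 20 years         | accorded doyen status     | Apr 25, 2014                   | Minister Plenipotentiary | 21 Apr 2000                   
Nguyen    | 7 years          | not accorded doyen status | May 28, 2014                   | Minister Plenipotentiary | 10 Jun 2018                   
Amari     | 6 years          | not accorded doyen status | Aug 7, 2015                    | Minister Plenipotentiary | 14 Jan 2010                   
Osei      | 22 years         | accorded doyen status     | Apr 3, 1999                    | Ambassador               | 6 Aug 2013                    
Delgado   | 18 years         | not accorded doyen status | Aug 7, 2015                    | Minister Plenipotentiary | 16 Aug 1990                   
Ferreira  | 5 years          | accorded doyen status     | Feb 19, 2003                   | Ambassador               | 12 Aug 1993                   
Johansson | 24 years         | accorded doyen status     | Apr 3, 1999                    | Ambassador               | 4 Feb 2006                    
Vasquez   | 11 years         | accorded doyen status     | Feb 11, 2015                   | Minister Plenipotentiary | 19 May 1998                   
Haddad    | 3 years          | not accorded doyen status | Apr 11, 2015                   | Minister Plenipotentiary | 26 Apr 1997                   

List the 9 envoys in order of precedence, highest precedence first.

Ferreira, Johansson, Osei, Delgado, Amari, Haddad, Vasquez, Nguyen, Greco

By class of mission: Ferreira, Johansson and Osei (Ambassador); then Delgado, Amari, Haddad, Vasquez, Nguyen and Greco (Minister Plenipotentiary).
Among Ferreira, Johansson and Osei, by date of presenting credentials (later first): Ferreira (Feb 19, 2003) before Johansson and Osei (Apr 3, 1999).
Johansson and Osei are each accorded doyen status, so the next rule applies.
Among Johansson and Osei, by years accredited (higher first): Johansson (24 years) before Osei (22 years).
Among Delgado, Amari, Haddad, Vasquez, Nguyen and Greco, by date of presenting credentials (later first): Delgado and Amari (Aug 7, 2015) before Haddad (Apr 11, 2015) before Vasquez (Feb 11, 2015) before Nguyen (May 28, 2014) before Greco (Apr 25, 2014).
Delgado and Amari are each not accorded doyen status, so the next rule applies.
Among Delgado and Amari, by years accredited (higher first): Delgado (18 years) before Amari (6 years).
Full order: Ferreira, Johansson, Osei, Delgado, Amari, Haddad, Vasquez, Nguyen, Greco.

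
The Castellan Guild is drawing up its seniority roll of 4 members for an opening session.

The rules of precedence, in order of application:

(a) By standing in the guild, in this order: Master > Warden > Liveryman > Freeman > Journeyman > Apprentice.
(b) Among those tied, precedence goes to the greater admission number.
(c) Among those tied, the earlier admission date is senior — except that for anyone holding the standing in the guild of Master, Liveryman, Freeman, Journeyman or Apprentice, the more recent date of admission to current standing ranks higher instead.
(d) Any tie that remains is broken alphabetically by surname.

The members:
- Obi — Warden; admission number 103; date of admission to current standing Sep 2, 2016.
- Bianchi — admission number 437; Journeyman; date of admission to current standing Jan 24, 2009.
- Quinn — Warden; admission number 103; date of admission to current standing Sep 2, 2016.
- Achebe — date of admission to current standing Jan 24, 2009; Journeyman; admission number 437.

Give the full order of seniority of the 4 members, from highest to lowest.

By standing in the guild: Obi and Quinn (Warden); then Achebe and Bianchi (Journeyman).
Obi and Quinn both have admission number 103, so the next rule applies.
Obi and Quinn both have date of admission to current standing Sep 2, 2016, so the next rule applies.
Among Obi and Quinn, alphabetically by surname: Obi before Quinn.
Achebe and Bianchi both have admission number 437, so the next rule applies.
Achebe and Bianchi both have date of admission to current standing Jan 24, 2009, so the next rule applies.
Among Achebe and Bianchi, alphabetically by surname: Achebe before Bianchi.
Full order: Obi, Quinn, Achebe, Bianchi.

Obi, Quinn, Achebe, Bianchi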